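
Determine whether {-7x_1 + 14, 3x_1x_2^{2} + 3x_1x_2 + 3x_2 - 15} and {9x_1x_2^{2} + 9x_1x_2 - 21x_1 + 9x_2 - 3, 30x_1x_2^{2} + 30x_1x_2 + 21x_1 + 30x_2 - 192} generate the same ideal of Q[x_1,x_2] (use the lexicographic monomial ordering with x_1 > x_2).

Two ideals are equal iff their reduced Gröbner bases coincide (the reduced basis is unique for a fixed ordering).
Buchberger on the first generating set:
f_1 = -7x_1 + 14, LT = x_1.
f_2 = 3x_1x_2^{2} + 3x_1x_2 + 3x_2 - 15, LT = x_1x_2^{2}.

S(f_1,f_2): lcm = x_1x_2^{2}. S = -x_1x_2 - 2x_2^{2} - x_2 + 5.
  reduce S modulo (f_1, f_2):
  remainder -2x_2^{2} - 3x_2 + 5 ≠ 0; add g_3 = -2x_2^{2} - 3x_2 + 5 to the basis.

The other S-polynomials (S(f_1,g_3), S(f_2,g_3)) all reduce to 0 modulo the current basis, so we have a Gröbner basis.
Inter-reduce: drop elements whose leading term is divisible by another's, tail-reduce, and make monic.
Reduced Gröbner basis: {x_1 - 2, x_2^{2} + \tfrac{3}{2}x_2 - \tfrac{5}{2}}.

Buchberger on the second generating set:
h_1 = 9x_1x_2^{2} + 9x_1x_2 - 21x_1 + 9x_2 - 3, LT = x_1x_2^{2}.
h_2 = 30x_1x_2^{2} + 30x_1x_2 + 21x_1 + 30x_2 - 192, LT = x_1x_2^{2}.

S(h_1,h_2): lcm = x_1x_2^{2}. S = -\tfrac{91}{30}x_1 + \tfrac{91}{15}.
  reduce S modulo (h_1, h_2):
  remainder -\tfrac{91}{30}x_1 + \tfrac{91}{15} ≠ 0; add k_3 = -\tfrac{91}{30}x_1 + \tfrac{91}{15} to the basis.

S(h_1,k_3): lcm = x_1x_2^{2}. S = x_1x_2 - \tfrac{7}{3}x_1 + 2x_2^{2} + x_2 - \tfrac{1}{3}.
  reduce S modulo (h_1, h_2, k_3):
  remainder 2x_2^{2} + 3x_2 - 5 ≠ 0; add k_4 = 2x_2^{2} + 3x_2 - 5 to the basis.

The other S-polynomials (S(h_2,k_3), S(h_1,k_4), S(h_2,k_4), S(k_3,k_4)) all reduce to 0 modulo the current basis, so we have a Gröbner basis.
Inter-reduce: drop elements whose leading term is divisible by another's, tail-reduce, and make monic.
Reduced Gröbner basis: {x_1 - 2, x_2^{2} + \tfrac{3}{2}x_2 - \tfrac{5}{2}}.

These coincide, so the ideals are equal.

Yes, the ideals are equal.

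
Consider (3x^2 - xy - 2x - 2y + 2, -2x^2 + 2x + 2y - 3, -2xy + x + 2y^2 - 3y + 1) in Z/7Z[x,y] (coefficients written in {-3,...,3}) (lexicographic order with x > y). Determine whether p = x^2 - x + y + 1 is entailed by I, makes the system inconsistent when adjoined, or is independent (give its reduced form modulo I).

First compute the reduced Gröbner basis of I by Buchberger's algorithm.
f_1 = 3x^2 - xy - 2x - 2y + 2, LT = x^2.
f_2 = -2x^2 + 2x + 2y - 3, LT = x^2.
f_3 = -2xy + x + 2y^2 - 3y + 1, LT = xy.

S(f_1,f_2): lcm = x^2. S = 2xy - 2x - 2y - 2.
  reduce S modulo (f_1, f_2, f_3):
  remainder -x + 2y^2 + 2y - 1 ≠ 0; add h_4 = -x + 2y^2 + 2y - 1 to the basis.

S(f_1,f_3): lcm = x^2y. S = -3x^2 + 3xy^2 - xy - 3x - 3y^2 + 3y.
  reduce S modulo (f_1, f_2, f_3, h_4):
  remainder 3y^3 - y^2 - 2y ≠ 0; add h_5 = 3y^3 - y^2 - 2y to the basis.

S(f_2,f_3): lcm = x^2y. S = -3x^2 + xy^2 + xy - 3x - y^2 - 2y.
  reduce S modulo (f_1, f_2, f_3, h_4, h_5):
  remainder -3y^2 - 2y ≠ 0; add h_6 = -3y^2 - 2y to the basis.

S(f_1,h_4): lcm = x^2. S = 2xy^2 - 3xy + 3x - 3y + 3.
  reduce S modulo (f_1, f_2, f_3, h_4, h_5, h_6):
  remainder -2y ≠ 0; add h_7 = -2y to the basis.

The other S-polynomials (S(f_2,h_4), S(f_3,h_4), S(f_1,h_5), S(f_2,h_5), S(f_3,h_5), S(h_4,h_5), S(f_1,h_6), S(f_2,h_6), S(f_3,h_6), S(h_4,h_6), S(h_5,h_6), S(f_1,h_7), S(f_2,h_7), S(f_3,h_7), S(h_4,h_7), S(h_5,h_7), S(h_6,h_7)) all reduce to 0 modulo the current basis, so we have a Gröbner basis.
Inter-reduce: drop elements whose leading term is divisible by another's, tail-reduce, and make monic.
Reduced Gröbner basis: {x + 1, y}.
Label its elements g_1 = x + 1, g_2 = y.

Reduce p = x^2 - x + y + 1 modulo G:
  leading term x^2: subtract (x)·g_1 from x^2 - x + y + 1 → -2x + y + 1
  leading term x: subtract (-2)·g_1 from -2x + y + 1 → y + 3
  leading term y: subtract (1)·g_2 from y + 3 → 3
  leading term 1: no divisor's leading term divides it; move 3 to the remainder.
  normal form = 3.
The normal form is nonzero, so p ∉ I. Since p minus its normal form lies in I, I + (p) = I + (r) where r = 3; decide whether this ideal is the whole ring.
Here r = 3 is a nonzero constant, hence a unit: 1 ∈ I + (p), the Gröbner basis of I + (p) is {1}, and the enlarged system has no common solution — adjoining p is inconsistent.

The remainder on division by a Gröbner basis is unique — it is the normal form.

Adjoining x^2 - x + y + 1 makes the ideal the whole ring: the system is inconsistent.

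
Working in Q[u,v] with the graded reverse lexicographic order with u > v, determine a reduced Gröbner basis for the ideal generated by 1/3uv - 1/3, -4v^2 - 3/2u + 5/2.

G = {u^2 - 5/3u + 8/3v, uv - 1, v^2 + 3/8u - 5/8}

f_1 = 1/3uv - 1/3, LT = uv.
f_2 = -4v^2 - 3/2u + 5/2, LT = v^2.

S(f_1,f_2): lcm = uv^2. S = -3/8u^2 + 5/8u - v.
  leading term u^2: no divisor's leading term divides it; move -3/8u^2 to the remainder.
  leading term u: no divisor's leading term divides it; move 5/8u to the remainder.
  leading term v: no divisor's leading term divides it; move -v to the remainder.
  remainder -3/8u^2 + 5/8u - v ≠ 0; add g_3 = -3/8u^2 + 5/8u - v to the basis.

The other S-polynomials (S(f_1,g_3), S(f_2,g_3)) all reduce to 0 modulo the current basis, so we have a Gröbner basis.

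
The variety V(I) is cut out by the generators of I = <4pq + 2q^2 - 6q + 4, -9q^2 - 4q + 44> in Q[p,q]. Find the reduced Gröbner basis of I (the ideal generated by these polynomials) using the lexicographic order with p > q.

f_1 = 4pq + 2q^2 - 6q + 4, LT = pq.
f_2 = -9q^2 - 4q + 44, LT = q^2.

S(f_1,f_2): lcm = pq^2. S = -4/9pq + 44/9p + 1/2q^3 - 3/2q^2 + q.
  leading term pq: subtract (-1/9)·f_1 from -4/9pq + 44/9p + 1/2q^3 - 3/2q^2 + q → 44/9p + 1/2q^3 - 23/18q^2 + 1/3q + 4/9
  leading term p: no divisor's leading term divides it; move 44/9p to the remainder.
  leading term q^3: subtract (-1/18q)·f_2 from 1/2q^3 - 23/18q^2 + 1/3q + 4/9 → -3/2q^2 + 25/9q + 4/9
  leading term q^2: subtract (1/6)·f_2 from -3/2q^2 + 25/9q + 4/9 → 31/9q - 62/9
  leading term q: no divisor's leading term divides it; move 31/9q to the remainder.
  leading term 1: no divisor's leading term divides it; move -62/9 to the remainder.
  remainder 44/9p + 31/9q - 62/9 ≠ 0; add g_3 = 44/9p + 31/9q - 62/9 to the basis.

The other S-polynomials (S(f_1,g_3), S(f_2,g_3)) all reduce to 0 modulo the current basis, so we have a Gröbner basis.
Inter-reduce: drop elements whose leading term is divisible by another's, tail-reduce, and make monic.

G = {p + 31/44q - 31/22, q^2 + 4/9q - 44/9}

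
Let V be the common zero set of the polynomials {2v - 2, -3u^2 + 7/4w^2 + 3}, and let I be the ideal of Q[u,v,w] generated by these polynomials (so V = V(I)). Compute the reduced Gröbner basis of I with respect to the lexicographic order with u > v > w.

G = {u^2 - 7/12w^2 - 1, v - 1}

f_1 = 2v - 2, LT = v.
f_2 = -3u^2 + 7/4w^2 + 3, LT = u^2.

S(f_1,f_2): leading monomials are coprime, so the S-polynomial reduces to 0 (Buchberger's first criterion).
Every S-polynomial of the final basis reduces to 0, so we have a Gröbner basis.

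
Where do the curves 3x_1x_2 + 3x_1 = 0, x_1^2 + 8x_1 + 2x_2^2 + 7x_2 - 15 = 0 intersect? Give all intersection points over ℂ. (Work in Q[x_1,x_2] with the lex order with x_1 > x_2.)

{(0, -5), (-10, -1), (2, -1), (0, 3/2)}

Compute a lex Gröbner basis by Buchberger's algorithm.
f_1 = 3x_1x_2 + 3x_1, LT = x_1x_2.
f_2 = x_1^2 + 8x_1 + 2x_2^2 + 7x_2 - 15, LT = x_1^2.

S(f_1,f_2): lcm = x_1^2x_2. S = x_1^2 - 8x_1x_2 - 2x_2^3 - 7x_2^2 + 15x_2.
  leading term x_1^2: subtract (1)·f_2 from x_1^2 - 8x_1x_2 - 2x_2^3 - 7x_2^2 + 15x_2 → -8x_1x_2 - 8x_1 - 2x_2^3 - 9x_2^2 + 8x_2 + 15
  leading term x_1x_2: subtract (-8/3)·f_1 from -8x_1x_2 - 8x_1 - 2x_2^3 - 9x_2^2 + 8x_2 + 15 → -2x_2^3 - 9x_2^2 + 8x_2 + 15
  leading term x_2^3: no divisor's leading term divides it; move -2x_2^3 to the remainder.
  leading term x_2^2: no divisor's leading term divides it; move -9x_2^2 to the remainder.
  leading term x_2: no divisor's leading term divides it; move 8x_2 to the remainder.
  leading term 1: no divisor's leading term divides it; move 15 to the remainder.
  remainder -2x_2^3 - 9x_2^2 + 8x_2 + 15 ≠ 0; add h_3 = -2x_2^3 - 9x_2^2 + 8x_2 + 15 to the basis.

The other S-polynomials (S(f_1,h_3), S(f_2,h_3)) all reduce to 0 modulo the current basis, so we have a Gröbner basis.
Inter-reduce: drop elements whose leading term is divisible by another's, tail-reduce, and make monic.
Reduced Gröbner basis: {x_1^2 + 8x_1 + 2x_2^2 + 7x_2 - 15, x_1x_2 + x_1, x_2^3 + 9/2x_2^2 - 4x_2 - 15/2}.

Since the basis is lex-ordered, x_2^3 + 9/2x_2^2 - 4x_2 - 15/2 is univariate in x_2. Its roots are {-5, -1, 3/2}. Back-substituting each root into the other basis elements fixes the other coordinates.
  x_2 = -5: the earlier basis elements become x_1^2 + 8x_1 = 0; -4x_1 = 0, giving x_1 = 0 — point (0, -5).
  x_2 = -1: the earlier basis element becomes x_1^2 + 8x_1 - 20 = 0, giving x_1 = -10, 2 — points (-10, -1), (2, -1).
  x_2 = 3/2: the earlier basis elements become x_1^2 + 8x_1 = 0; 5/2x_1 = 0, giving x_1 = 0 — point (0, 3/2).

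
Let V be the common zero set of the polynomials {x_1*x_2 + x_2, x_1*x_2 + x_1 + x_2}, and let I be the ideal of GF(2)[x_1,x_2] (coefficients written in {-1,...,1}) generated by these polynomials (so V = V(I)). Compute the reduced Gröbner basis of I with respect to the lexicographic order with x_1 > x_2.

G = {x_1, x_2}

f_1 = x_1*x_2 + x_2, LT = x_1*x_2.
f_2 = x_1*x_2 + x_1 + x_2, LT = x_1*x_2.

S(f_1,f_2): lcm = x_1*x_2. S = x_1.
  reduce S modulo (f_1, f_2):
  remainder x_1 ≠ 0; add g_3 = x_1 to the basis.

S(f_1,g_3): lcm = x_1*x_2. S = x_2.
  reduce S modulo (f_1, f_2, g_3):
  remainder x_2 ≠ 0; add g_4 = x_2 to the basis.

The other S-polynomials (S(f_2,g_3), S(f_1,g_4), S(f_2,g_4), S(g_3,g_4)) all reduce to 0 modulo the current basis, so we have a Gröbner basis.
Inter-reduce: drop elements whose leading term is divisible by another's, tail-reduce, and make monic.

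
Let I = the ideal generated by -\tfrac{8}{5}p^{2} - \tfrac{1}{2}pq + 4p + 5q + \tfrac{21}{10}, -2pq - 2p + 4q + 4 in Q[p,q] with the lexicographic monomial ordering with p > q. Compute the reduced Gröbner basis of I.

Buchberger's algorithm terminates because the ascending chain of leading-term ideals stabilizes.

f_1 = -\tfrac{8}{5}p^{2} - \tfrac{1}{2}pq + 4p + 5q + \tfrac{21}{10}, LT = p^{2}.
f_2 = -2pq - 2p + 4q + 4, LT = pq.

S(f_1,f_2): lcm = p^{2}q. S = -p^{2} + \tfrac{5}{16}pq^{2} - \tfrac{1}{2}pq + 2p - \tfrac{25}{8}q^{2} - \tfrac{21}{16}q.
  leading term p^{2}: subtract (\tfrac{5}{8})·f_1 from -p^{2} + \tfrac{5}{16}pq^{2} - \tfrac{1}{2}pq + 2p - \tfrac{25}{8}q^{2} - \tfrac{21}{16}q → \tfrac{5}{16}pq^{2} - \tfrac{3}{16}pq - \tfrac{1}{2}p - \tfrac{25}{8}q^{2} - \tfrac{71}{16}q - \tfrac{21}{16}
  leading term pq^{2}: subtract (-\tfrac{5}{32}q)·f_2 from \tfrac{5}{16}pq^{2} - \tfrac{3}{16}pq - \tfrac{1}{2}p - \tfrac{25}{8}q^{2} - \tfrac{71}{16}q - \tfrac{21}{16} → -\tfrac{1}{2}pq - \tfrac{1}{2}p - \tfrac{5}{2}q^{2} - \tfrac{61}{16}q - \tfrac{21}{16}
  leading term pq: subtract (\tfrac{1}{4})·f_2 from -\tfrac{1}{2}pq - \tfrac{1}{2}p - \tfrac{5}{2}q^{2} - \tfrac{61}{16}q - \tfrac{21}{16} → -\tfrac{5}{2}q^{2} - \tfrac{77}{16}q - \tfrac{37}{16}
  leading term q^{2}: no divisor's leading term divides it; move -\tfrac{5}{2}q^{2} to the remainder.
  leading term q: no divisor's leading term divides it; move -\tfrac{77}{16}q to the remainder.
  leading term 1: no divisor's leading term divides it; move -\tfrac{37}{16} to the remainder.
  remainder -\tfrac{5}{2}q^{2} - \tfrac{77}{16}q - \tfrac{37}{16} ≠ 0; add g_3 = -\tfrac{5}{2}q^{2} - \tfrac{77}{16}q - \tfrac{37}{16} to the basis.

The other S-polynomials (S(f_1,g_3), S(f_2,g_3)) all reduce to 0 modulo the current basis, so we have a Gröbner basis.

G = {p^{2} - \tfrac{45}{16}p - \tfrac{5}{2}q - \tfrac{11}{16}, pq + p - 2q - 2, q^{2} + \tfrac{77}{40}q + \tfrac{37}{40}}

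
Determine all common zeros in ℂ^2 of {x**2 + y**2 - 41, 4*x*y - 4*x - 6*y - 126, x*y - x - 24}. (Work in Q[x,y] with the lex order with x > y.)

{(-4, -5)}

Compute a lex Gröbner basis by Buchberger's algorithm.
f_1 = x**2 + y**2 - 41, LT = x**2.
f_2 = 4*x*y - 4*x - 6*y - 126, LT = x*y.
f_3 = x*y - x - 24, LT = x*y.

S(f_1,f_2): lcm = x**2*y. S = x**2 + 3/2*x*y + 63/2*x + y**3 - 41*y.
  reduce S modulo (f_1, f_2, f_3):
  remainder 33*x + y**3 - y**2 - 155/4*y + 353/4 ≠ 0; add h_4 = 33*x + y**3 - y**2 - 155/4*y + 353/4 to the basis.

S(f_1,f_3): lcm = x**2*y. S = x**2 + 24*x + y**3 - 41*y.
  reduce S modulo (f_1, f_2, f_3, h_4):
  remainder 3/11*y**3 - 3/11*y**2 - 141/11*y - 255/11 ≠ 0; add h_5 = 3/11*y**3 - 3/11*y**2 - 141/11*y - 255/11 to the basis.

S(f_2,f_3): lcm = x*y. S = -3/2*y - 15/2.
  reduce S modulo (f_1, f_2, f_3, h_4, h_5):
  remainder -3/2*y - 15/2 ≠ 0; add h_6 = -3/2*y - 15/2 to the basis.

The other S-polynomials (S(f_1,h_4), S(f_2,h_4), S(f_3,h_4), S(f_1,h_5), S(f_2,h_5), S(f_3,h_5), S(h_4,h_5), S(f_1,h_6), S(f_2,h_6), S(f_3,h_6), S(h_4,h_6), S(h_5,h_6)) all reduce to 0 modulo the current basis, so we have a Gröbner basis.
Inter-reduce: drop elements whose leading term is divisible by another's, tail-reduce, and make monic.
Reduced Gröbner basis: {x + 4, y + 5}.

A lex Gröbner basis eliminates variables successively. Here y + 5 depends only on y, with roots {-5}; lifting each root through the earlier basis elements recovers the full solutions.
  y = -5: the earlier basis element becomes x + 4 = 0, giving x = -4 — point (-4, -5).
This is the nonlinear analogue of row-reducing a linear system.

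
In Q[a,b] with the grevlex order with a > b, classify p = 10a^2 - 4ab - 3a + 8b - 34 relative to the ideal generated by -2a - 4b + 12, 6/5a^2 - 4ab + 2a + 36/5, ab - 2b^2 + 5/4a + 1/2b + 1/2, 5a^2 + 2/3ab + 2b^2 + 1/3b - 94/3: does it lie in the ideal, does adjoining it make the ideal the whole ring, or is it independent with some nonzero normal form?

10a^2 - 4ab - 3a + 8b - 34 lies in I (it reduces to 0).

First compute the reduced Gröbner basis of I by Buchberger's algorithm.
f_1 = -2a - 4b + 12, LT = a.
f_2 = 6/5a^2 - 4ab + 2a + 36/5, LT = a^2.
f_3 = ab - 2b^2 + 5/4a + 1/2b + 1/2, LT = ab.
f_4 = 5a^2 + 2/3ab + 2b^2 + 1/3b - 94/3, LT = a^2.

S(f_1,f_2): lcm = a^2. S = 16/3ab - 23/3a - 6.
  reduce S modulo (f_1, f_2, f_3, f_4):
  remainder -32/3b^2 + 142/3b - 52 ≠ 0; add h_5 = -32/3b^2 + 142/3b - 52 to the basis.

S(f_1,f_3): lcm = ab. S = 4b^2 - 5/4a - 13/2b - 1/2.
  reduce S modulo (f_1, f_2, f_3, f_4, h_5):
  remainder 55/4b - 55/2 ≠ 0; add h_6 = 55/4b - 55/2 to the basis.

The other S-polynomials (S(f_1,f_4), S(f_2,f_3), S(f_2,f_4), S(f_3,f_4), S(f_1,h_5), S(f_2,h_5), S(f_3,h_5), S(f_4,h_5), S(f_1,h_6), S(f_2,h_6), S(f_3,h_6), S(f_4,h_6), S(h_5,h_6)) all reduce to 0 modulo the current basis, so we have a Gröbner basis.
Inter-reduce: drop elements whose leading term is divisible by another's, tail-reduce, and make monic.
Reduced Gröbner basis: {a - 2, b - 2}.
Label its elements g_1 = a - 2, g_2 = b - 2.

Reduce p = 10a^2 - 4ab - 3a + 8b - 34 modulo G:
  leading term a^2: subtract (10a)·g_1 from 10a^2 - 4ab - 3a + 8b - 34 → -4ab + 17a + 8b - 34
  leading term ab: subtract (-4b)·g_1 from -4ab + 17a + 8b - 34 → 17a - 34
  leading term a: subtract (17)·g_1 from 17a - 34 → 0
  normal form = 0.
Since the normal form is 0, p ∈ I.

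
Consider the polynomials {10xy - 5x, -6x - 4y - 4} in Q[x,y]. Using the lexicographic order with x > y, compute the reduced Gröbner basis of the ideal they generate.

Buchberger's algorithm terminates because the ascending chain of leading-term ideals stabilizes.

f_1 = 10xy - 5x, LT = xy.
f_2 = -6x - 4y - 4, LT = x.

S(f_1,f_2): lcm = xy. S = -1/2x - 2/3y^2 - 2/3y.
  reduce S modulo (f_1, f_2):
  remainder -2/3y^2 - 1/3y + 1/3 ≠ 0; add g_3 = -2/3y^2 - 1/3y + 1/3 to the basis.

The other S-polynomials (S(f_1,g_3), S(f_2,g_3)) all reduce to 0 modulo the current basis, so we have a Gröbner basis.
Inter-reduce: drop elements whose leading term is divisible by another's, tail-reduce, and make monic.

G = {x + 2/3y + 2/3, y^2 + 1/2y - 1/2}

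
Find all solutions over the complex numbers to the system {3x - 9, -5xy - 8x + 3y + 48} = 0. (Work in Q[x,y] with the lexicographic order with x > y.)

{(3, 2)}

Compute a lex Gröbner basis by Buchberger's algorithm.
f_1 = 3x - 9, LT = x.
f_2 = -5xy - 8x + 3y + 48, LT = xy.

S(f_1,f_2): lcm = xy. S = -\tfrac{8}{5}x - \tfrac{12}{5}y + \tfrac{48}{5}.
  reduce S modulo (f_1, f_2):
  remainder -\tfrac{12}{5}y + \tfrac{24}{5} ≠ 0; add h_3 = -\tfrac{12}{5}y + \tfrac{24}{5} to the basis.

The other S-polynomials (S(f_1,h_3), S(f_2,h_3)) all reduce to 0 modulo the current basis, so we have a Gröbner basis.
Inter-reduce: drop elements whose leading term is divisible by another's, tail-reduce, and make monic.
Reduced Gröbner basis: {x - 3, y - 2}.

From the last basis element, y - 2 = 0, so y takes values in {2}. Each choice, substituted upward through the basis, yields the corresponding point(s) of the solution set.
  y = 2: the earlier basis element becomes x - 3 = 0, giving x = 3 — point (3, 2).
This is the nonlinear analogue of row-reducing a linear system.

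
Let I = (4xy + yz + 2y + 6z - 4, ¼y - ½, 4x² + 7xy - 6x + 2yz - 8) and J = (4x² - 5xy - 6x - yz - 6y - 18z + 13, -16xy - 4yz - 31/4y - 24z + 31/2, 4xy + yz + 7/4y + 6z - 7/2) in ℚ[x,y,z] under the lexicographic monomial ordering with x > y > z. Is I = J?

Two ideals are equal iff their reduced Gröbner bases coincide (the reduced basis is unique for a fixed ordering).
Buchberger on the first generating set:
f_1 = 4xy + yz + 2y + 6z - 4, LT = xy.
f_2 = ¼y - ½, LT = y.
f_3 = 4x² + 7xy - 6x + 2yz - 8, LT = x².

S(f_1,f_2): lcm = xy. S = 2x + ¼yz + ½y + 3/2z - 1.
  reduce S modulo (f_1, f_2, f_3):
  remainder 2x + 2z ≠ 0; add g_4 = 2x + 2z to the basis.

S(f_1,f_3): lcm = x²y. S = -7/4xy² + ¼xyz + 2xy + 3/2xz - x - ½y²z + 2y.
  reduce S modulo (f_1, f_2, f_3, g_4):
  remainder -2z² + 2z + 4 ≠ 0; add g_5 = -2z² + 2z + 4 to the basis.

The other S-polynomials (S(f_2,f_3), S(f_1,g_4), S(f_2,g_4), S(f_3,g_4), S(f_1,g_5), S(f_2,g_5), S(f_3,g_5), S(g_4,g_5)) all reduce to 0 modulo the current basis, so we have a Gröbner basis.
Inter-reduce: drop elements whose leading term is divisible by another's, tail-reduce, and make monic.
Reduced Gröbner basis: {x + z, y - 2, z² - z - 2}.

Buchberger on the second generating set:
h_1 = 4x² - 5xy - 6x - yz - 6y - 18z + 13, LT = x².
h_2 = -16xy - 4yz - 31/4y - 24z + 31/2, LT = xy.
h_3 = 4xy + yz + 7/4y + 6z - 7/2, LT = xy.

S(h_1,h_2): lcm = x²y. S = -5/4xy² - ¼xyz - 127/64xy - 3/2xz + 31/32x - ¼y²z - 3/2y² - 9/2yz + 13/4y.
  reduce S modulo (h_1, h_2, h_3):
  remainder -3/2xz + 31/32x + 1/16y²z - 229/256y² + 1/16yz² - 257/128yz + 12289/4096y + ⅜z² + 175/64z - 3937/2048 ≠ 0; add k_4 = -3/2xz + 31/32x + 1/16y²z - 229/256y² + 1/16yz² - 257/128yz + 12289/4096y + ⅜z² + 175/64z - 3937/2048 to the basis.

S(h_1,h_3): lcm = x²y. S = -5/4xy² - ¼xyz - 31/16xy - 3/2xz + ⅞x - ¼y²z - 3/2y² - 9/2yz + 13/4y.
  reduce S modulo (h_1, h_2, h_3, k_4):
  remainder -3/32x - 3/256yz - 93/4096y - 9/128z + 93/2048 ≠ 0; add k_5 = -3/32x - 3/256yz - 93/4096y - 9/128z + 93/2048 to the basis.

S(h_2,h_3): lcm = xy. S = 3/64y - 3/32.
  reduce S modulo (h_1, h_2, h_3, k_4, k_5):
  remainder 3/64y - 3/32 ≠ 0; add k_6 = 3/64y - 3/32 to the basis.

S(h_2,k_4): lcm = xyz. S = 31/48xy + 1/24y³z - 229/384y³ + 1/24y²z² - 257/192y²z + 12289/6144y² + ½yz² + 443/192yz - 3937/3072y + 3/2z² - 31/32z.
  reduce S modulo (h_1, h_2, h_3, k_4, k_5, k_6):
  remainder 8/3z² - 8/3z + ⅔ ≠ 0; add k_7 = 8/3z² - 8/3z + ⅔ to the basis.

The other S-polynomials (S(h_1,k_4), S(h_3,k_4), S(h_1,k_5), S(h_2,k_5), S(h_3,k_5), S(k_4,k_5), S(h_1,k_6), S(h_2,k_6), S(h_3,k_6), S(k_4,k_6), S(k_5,k_6), S(h_1,k_7), S(h_2,k_7), S(h_3,k_7), S(k_4,k_7), S(k_5,k_7), S(k_6,k_7)) all reduce to 0 modulo the current basis, so we have a Gröbner basis.
Inter-reduce: drop elements whose leading term is divisible by another's, tail-reduce, and make monic.
Reduced Gröbner basis: {x + z, y - 2, z² - z + ¼}.

Since the reduced bases disagree, the two ideals are not the same.

No, the ideals differ.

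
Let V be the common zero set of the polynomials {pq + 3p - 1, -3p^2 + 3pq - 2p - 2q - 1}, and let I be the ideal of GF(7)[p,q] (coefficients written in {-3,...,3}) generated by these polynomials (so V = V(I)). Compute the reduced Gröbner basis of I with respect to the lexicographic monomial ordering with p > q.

f_1 = pq + 3p - 1, LT = pq.
f_2 = -3p^2 + 3pq - 2p - 2q - 1, LT = p^2.

S(f_1,f_2): lcm = p^2q. S = 3p^2 + pq^2 - 3pq - p - 3q^2 + 2q.
  reduce S modulo (f_1, f_2):
  remainder -p - 3q^2 + q + 3 ≠ 0; add g_3 = -p - 3q^2 + q + 3 to the basis.

S(f_1,g_3): lcm = pq. S = 3p - 3q^3 + q^2 + 3q - 1.
  reduce S modulo (f_1, f_2, g_3):
  remainder -3q^3 - q^2 - q + 1 ≠ 0; add g_4 = -3q^3 - q^2 - q + 1 to the basis.

The other S-polynomials (S(f_2,g_3), S(f_1,g_4), S(f_2,g_4), S(g_3,g_4)) all reduce to 0 modulo the current basis, so we have a Gröbner basis.
Inter-reduce: drop elements whose leading term is divisible by another's, tail-reduce, and make monic.

G = {p + 3q^2 - q - 3, q^3 - 2q^2 - 2q + 2}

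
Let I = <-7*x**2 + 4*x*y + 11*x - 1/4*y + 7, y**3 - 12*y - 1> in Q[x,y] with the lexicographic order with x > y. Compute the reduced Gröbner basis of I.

f_1 = -7*x**2 + 4*x*y + 11*x - 1/4*y + 7, LT = x**2.
f_2 = y**3 - 12*y - 1, LT = y**3.

The S-polynomials (S(f_1,f_2)) all reduce to 0 modulo the current basis, so we have a Gröbner basis.

G = {x**2 - 4/7*x*y - 11/7*x + 1/28*y - 1, y**3 - 12*y - 1}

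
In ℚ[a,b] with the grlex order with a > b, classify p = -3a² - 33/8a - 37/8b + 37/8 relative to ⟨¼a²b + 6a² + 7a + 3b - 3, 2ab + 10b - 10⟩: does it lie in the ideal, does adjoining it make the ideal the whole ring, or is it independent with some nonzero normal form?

-3a² - 33/8a - 37/8b + 37/8 lies in I (it reduces to 0).

First compute the reduced Gröbner basis of I by Buchberger's algorithm.
f_1 = ¼a²b + 6a² + 7a + 3b - 3, LT = a²b.
f_2 = 2ab + 10b - 10, LT = ab.

S(f_1,f_2): lcm = a²b. S = 24a² - 5ab + 33a + 12b - 12.
  leading term a²: no divisor's leading term divides it; move 24a² to the remainder.
  leading term ab: subtract (-5/2)·f_2 from -5ab + 33a + 12b - 12 → 33a + 37b - 37
  leading term a: no divisor's leading term divides it; move 33a to the remainder.
  leading term b: no divisor's leading term divides it; move 37b to the remainder.
  leading term 1: no divisor's leading term divides it; move -37 to the remainder.
  remainder 24a² + 33a + 37b - 37 ≠ 0; add h_3 = 24a² + 33a + 37b - 37 to the basis.

S(f_1,h_3): lcm = a²b. S = 24a² - 11/8ab - 37/24b² + 28a + 325/24b - 12.
  leading term a²: subtract (1)·h_3 from 24a² - 11/8ab - 37/24b² + 28a + 325/24b - 12 → -11/8ab - 37/24b² - 5a - 563/24b + 25
  leading term ab: subtract (-11/16)·f_2 from -11/8ab - 37/24b² - 5a - 563/24b + 25 → -37/24b² - 5a - 199/12b + 145/8
  leading term b²: no divisor's leading term divides it; move -37/24b² to the remainder.
  leading term a: no divisor's leading term divides it; move -5a to the remainder.
  leading term b: no divisor's leading term divides it; move -199/12b to the remainder.
  leading term 1: no divisor's leading term divides it; move 145/8 to the remainder.
  remainder -37/24b² - 5a - 199/12b + 145/8 ≠ 0; add h_4 = -37/24b² - 5a - 199/12b + 145/8 to the basis.

The other S-polynomials (S(f_2,h_3), S(f_1,h_4), S(f_2,h_4), S(h_3,h_4)) all reduce to 0 modulo the current basis, so we have a Gröbner basis.
Inter-reduce: drop elements whose leading term is divisible by another's, tail-reduce, and make monic.
Reduced Gröbner basis: {a² + 11/8a + 37/24b - 37/24, ab + 5b - 5, b² + 120/37a + 398/37b - 435/37}.
Label its elements g_1 = a² + 11/8a + 37/24b - 37/24, g_2 = ab + 5b - 5, g_3 = b² + 120/37a + 398/37b - 435/37.

Reduce p = -3a² - 33/8a - 37/8b + 37/8 modulo G:
  leading term a²: subtract (-3)·g_1 from -3a² - 33/8a - 37/8b + 37/8 → 0
  normal form = 0.
Since the normal form is 0, p ∈ I.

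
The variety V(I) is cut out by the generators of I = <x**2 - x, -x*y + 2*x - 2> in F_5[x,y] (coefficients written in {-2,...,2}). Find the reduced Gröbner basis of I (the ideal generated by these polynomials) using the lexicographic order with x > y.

G = {x - 1, y}

f_1 = x**2 - x, LT = x**2.
f_2 = -x*y + 2*x - 2, LT = x*y.

S(f_1,f_2): lcm = x**2*y. S = 2*x**2 - x*y - 2*x.
  leading term x**2: subtract (2)·f_1 from 2*x**2 - x*y - 2*x → -x*y
  leading term x*y: subtract (1)·f_2 from -x*y → -2*x + 2
  leading term x: no divisor's leading term divides it; move -2*x to the remainder.
  leading term 1: no divisor's leading term divides it; move 2 to the remainder.
  remainder -2*x + 2 ≠ 0; add g_3 = -2*x + 2 to the basis.

S(f_2,g_3): lcm = x*y. S = -2*x + y + 2.
  leading term x: subtract (1)·g_3 from -2*x + y + 2 → y
  leading term y: no divisor's leading term divides it; move y to the remainder.
  remainder y ≠ 0; add g_4 = y to the basis.

The other S-polynomials (S(f_1,g_3), S(f_1,g_4), S(f_2,g_4), S(g_3,g_4)) all reduce to 0 modulo the current basis, so we have a Gröbner basis.
Inter-reduce: drop elements whose leading term is divisible by another's, tail-reduce, and make monic.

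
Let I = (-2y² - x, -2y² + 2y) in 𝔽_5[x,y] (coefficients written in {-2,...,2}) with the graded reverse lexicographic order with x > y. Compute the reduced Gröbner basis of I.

G = {y² - y, x + 2y}

This is the nonlinear analogue of row-reducing a linear system.

f_1 = -2y² - x, LT = y².
f_2 = -2y² + 2y, LT = y².

S(f_1,f_2): lcm = y². S = -2x + y.
  reduce S modulo (f_1, f_2):
  remainder -2x + y ≠ 0; add g_3 = -2x + y to the basis.

The other S-polynomials (S(f_1,g_3), S(f_2,g_3)) all reduce to 0 modulo the current basis, so we have a Gröbner basis.
Inter-reduce: drop elements whose leading term is divisible by another's, tail-reduce, and make monic.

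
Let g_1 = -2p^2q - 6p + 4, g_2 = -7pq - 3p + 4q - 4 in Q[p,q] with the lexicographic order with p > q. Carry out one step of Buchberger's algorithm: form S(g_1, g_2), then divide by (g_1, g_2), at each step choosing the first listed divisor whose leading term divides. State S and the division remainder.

lcm(LM(g_1), LM(g_2)) = p^2q.
S = (lcm/LT(g_1))·g_1 − (lcm/LT(g_2))·g_2 = -3/7p^2 + 4/7pq + 17/7p - 2.
Reduce S modulo (g_1, g_2) in that order:
  leading term p^2: no divisor's leading term divides it; move -3/7p^2 to the remainder.
  leading term pq: subtract (-4/49)·g_2 from 4/7pq + 17/7p - 2 → 107/49p + 16/49q - 114/49
  leading term p: no divisor's leading term divides it; move 107/49p to the remainder.
  leading term q: no divisor's leading term divides it; move 16/49q to the remainder.
  leading term 1: no divisor's leading term divides it; move -114/49 to the remainder.
The remainder -3/7p^2 + 107/49p + 16/49q - 114/49 is nonzero, so it would be added as the next basis element.

S(g_1, g_2) = -3/7p^2 + 4/7pq + 17/7p - 2; remainder on division = -3/7p^2 + 107/49p + 16/49q - 114/49.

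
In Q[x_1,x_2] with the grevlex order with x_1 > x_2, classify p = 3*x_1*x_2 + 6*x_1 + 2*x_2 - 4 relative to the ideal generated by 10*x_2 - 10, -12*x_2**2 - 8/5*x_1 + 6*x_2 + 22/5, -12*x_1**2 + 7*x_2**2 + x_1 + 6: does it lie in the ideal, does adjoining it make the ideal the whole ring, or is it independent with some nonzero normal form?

Adjoining 3*x_1*x_2 + 6*x_1 + 2*x_2 - 4 makes the ideal the whole ring: the system is inconsistent.

First compute the reduced Gröbner basis of I by Buchberger's algorithm.
f_1 = 10*x_2 - 10, LT = x_2.
f_2 = -12*x_2**2 - 8/5*x_1 + 6*x_2 + 22/5, LT = x_2**2.
f_3 = -12*x_1**2 + 7*x_2**2 + x_1 + 6, LT = x_1**2.

S(f_1,f_2): lcm = x_2**2. S = -2/15*x_1 - 1/2*x_2 + 11/30.
  reduce S modulo (f_1, f_2, f_3):
  remainder -2/15*x_1 - 2/15 ≠ 0; add h_4 = -2/15*x_1 - 2/15 to the basis.

The other S-polynomials (S(f_1,f_3), S(f_2,f_3), S(f_1,h_4), S(f_2,h_4), S(f_3,h_4)) all reduce to 0 modulo the current basis, so we have a Gröbner basis.
Inter-reduce: drop elements whose leading term is divisible by another's, tail-reduce, and make monic.
Reduced Gröbner basis: {x_1 + 1, x_2 - 1}.
Label its elements g_1 = x_1 + 1, g_2 = x_2 - 1.

Reduce p = 3*x_1*x_2 + 6*x_1 + 2*x_2 - 4 modulo G:
  leading term x_1*x_2: subtract (3*x_2)·g_1 from 3*x_1*x_2 + 6*x_1 + 2*x_2 - 4 → 6*x_1 - x_2 - 4
  leading term x_1: subtract (6)·g_1 from 6*x_1 - x_2 - 4 → -x_2 - 10
  leading term x_2: subtract (-1)·g_2 from -x_2 - 10 → -11
  leading term 1: no divisor's leading term divides it; move -11 to the remainder.
  normal form = -11.
The normal form is nonzero, so p ∉ I. Since p minus its normal form lies in I, I + (p) = I + (r) where r = -11; decide whether this ideal is the whole ring.
Here r = -11 is a nonzero constant, hence a unit: 1 ∈ I + (p), the Gröbner basis of I + (p) is {1}, and the enlarged system has no common solution — adjoining p is inconsistent.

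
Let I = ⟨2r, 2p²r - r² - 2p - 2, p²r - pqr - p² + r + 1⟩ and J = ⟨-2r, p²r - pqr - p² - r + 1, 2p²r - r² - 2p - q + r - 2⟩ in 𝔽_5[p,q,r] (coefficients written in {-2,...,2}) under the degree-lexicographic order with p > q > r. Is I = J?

Equality of ideals is decidable: compute both reduced Gröbner bases (unique for the ordering) and check whether they agree.
Buchberger on the first generating set:
f_1 = 2r, LT = r.
f_2 = 2p²r - r² - 2p - 2, LT = p²r.
f_3 = p²r - pqr - p² + r + 1, LT = p²r.

S(f_1,f_2): lcm = p²r. S = -2r² + p + 1.
  leading term r²: subtract (-r)·f_1 from -2r² + p + 1 → p + 1
  leading term p: no divisor's leading term divides it; move p to the remainder.
  leading term 1: no divisor's leading term divides it; move 1 to the remainder.
  remainder p + 1 ≠ 0; add g_4 = p + 1 to the basis.

The other S-polynomials (S(f_1,f_3), S(f_2,f_3), S(f_1,g_4), S(f_2,g_4), S(f_3,g_4)) all reduce to 0 modulo the current basis, so we have a Gröbner basis.
Inter-reduce: drop elements whose leading term is divisible by another's, tail-reduce, and make monic.
Reduced Gröbner basis: {p + 1, r}.

Buchberger on the second generating set:
h_1 = -2r, LT = r.
h_2 = p²r - pqr - p² - r + 1, LT = p²r.
h_3 = 2p²r - r² - 2p - q + r - 2, LT = p²r.

S(h_1,h_2): lcm = p²r. S = pqr + p² + r - 1.
  leading term pqr: subtract (2pq)·h_1 from pqr + p² + r - 1 → p² + r - 1
  leading term p²: no divisor's leading term divides it; move p² to the remainder.
  leading term r: subtract (2)·h_1 from r - 1 → -1
  leading term 1: no divisor's leading term divides it; move -1 to the remainder.
  remainder p² - 1 ≠ 0; add k_4 = p² - 1 to the basis.

S(h_1,h_3): lcm = p²r. S = -2r² + p - 2q + 2r + 1.
  leading term r²: subtract (r)·h_1 from -2r² + p - 2q + 2r + 1 → p - 2q + 2r + 1
  leading term p: no divisor's leading term divides it; move p to the remainder.
  leading term q: no divisor's leading term divides it; move -2q to the remainder.
  leading term r: subtract (-1)·h_1 from 2r + 1 → 1
  leading term 1: no divisor's leading term divides it; move 1 to the remainder.
  remainder p - 2q + 1 ≠ 0; add k_5 = p - 2q + 1 to the basis.

S(k_4,k_5): lcm = p². S = 2pq - p - 1.
  leading term pq: subtract (2q)·k_5 from 2pq - p - 1 → -q² - p - 2q - 1
  leading term q²: no divisor's leading term divides it; move -q² to the remainder.
  leading term p: subtract (-1)·k_5 from -p - 2q - 1 → q
  leading term q: no divisor's leading term divides it; move q to the remainder.
  remainder -q² + q ≠ 0; add k_6 = -q² + q to the basis.

The other S-polynomials (S(h_2,h_3), S(h_1,k_4), S(h_2,k_4), S(h_3,k_4), S(h_1,k_5), S(h_2,k_5), S(h_3,k_5), S(h_1,k_6), S(h_2,k_6), S(h_3,k_6), S(k_4,k_6), S(k_5,k_6)) all reduce to 0 modulo the current basis, so we have a Gröbner basis.
Inter-reduce: drop elements whose leading term is divisible by another's, tail-reduce, and make monic.
Reduced Gröbner basis: {q² - q, p - 2q + 1, r}.

These differ, so the ideals are not equal.

No, the ideals differ.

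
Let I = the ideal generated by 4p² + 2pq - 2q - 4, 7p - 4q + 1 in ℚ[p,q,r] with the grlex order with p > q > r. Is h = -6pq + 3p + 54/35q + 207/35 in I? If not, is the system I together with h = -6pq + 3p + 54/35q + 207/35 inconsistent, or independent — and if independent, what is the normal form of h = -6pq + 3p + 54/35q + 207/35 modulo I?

-6pq + 3p + 54/35q + 207/35 lies in I (it reduces to 0).

First compute the reduced Gröbner basis of I by Buchberger's algorithm.
f_1 = 4p² + 2pq - 2q - 4, LT = p².
f_2 = 7p - 4q + 1, LT = p.

S(f_1,f_2): lcm = p². S = 15/14pq - 1/7p - ½q - 1.
  reduce S modulo (f_1, f_2):
  remainder 30/49q² - 36/49q - 48/49 ≠ 0; add k_3 = 30/49q² - 36/49q - 48/49 to the basis.

The other S-polynomials (S(f_1,k_3), S(f_2,k_3)) all reduce to 0 modulo the current basis, so we have a Gröbner basis.
Inter-reduce: drop elements whose leading term is divisible by another's, tail-reduce, and make monic.
Reduced Gröbner basis: {q² - 6/5q - 8/5, p - 4/7q + 1/7}.
Label its elements g_1 = q² - 6/5q - 8/5, g_2 = p - 4/7q + 1/7.

Reduce h = -6pq + 3p + 54/35q + 207/35 modulo G:
  leading term pq: subtract (-6q)·g_2 from -6pq + 3p + 54/35q + 207/35 → -24/7q² + 3p + 12/5q + 207/35
  leading term q²: subtract (-24/7)·g_1 from -24/7q² + 3p + 12/5q + 207/35 → 3p - 12/7q + 3/7
  leading term p: subtract (3)·g_2 from 3p - 12/7q + 3/7 → 0
  normal form = 0.
Since the normal form is 0, h ∈ I.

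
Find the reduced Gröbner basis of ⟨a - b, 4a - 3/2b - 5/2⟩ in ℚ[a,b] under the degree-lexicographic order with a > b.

G = {a - 1, b - 1}

f_1 = a - b, LT = a.
f_2 = 4a - 3/2b - 5/2, LT = a.

S(f_1,f_2): lcm = a. S = -⅝b + ⅝.
  leading term b: no divisor's leading term divides it; move -⅝b to the remainder.
  leading term 1: no divisor's leading term divides it; move ⅝ to the remainder.
  remainder -⅝b + ⅝ ≠ 0; add g_3 = -⅝b + ⅝ to the basis.

S(f_1,g_3): leading monomials are coprime, so the S-polynomial reduces to 0 (Buchberger's first criterion).
S(f_2,g_3): leading monomials are coprime, so the S-polynomial reduces to 0 (Buchberger's first criterion).
Every S-polynomial of the final basis reduces to 0, so we have a Gröbner basis.
Inter-reduce: drop elements whose leading term is divisible by another's, tail-reduce, and make monic.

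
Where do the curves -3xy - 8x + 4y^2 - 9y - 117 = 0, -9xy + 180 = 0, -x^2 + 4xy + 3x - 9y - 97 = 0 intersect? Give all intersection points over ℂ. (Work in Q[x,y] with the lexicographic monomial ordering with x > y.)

{(-4, -5)}

Compute a lex Gröbner basis by Buchberger's algorithm.
f_1 = -3xy - 8x + 4y^2 - 9y - 117, LT = xy.
f_2 = -9xy + 180, LT = xy.
f_3 = -x^2 + 4xy + 3x - 9y - 97, LT = x^2.

S(f_1,f_2): lcm = xy. S = 8/3x - 4/3y^2 + 3y + 59.
  leading term x: no divisor's leading term divides it; move 8/3x to the remainder.
  leading term y^2: no divisor's leading term divides it; move -4/3y^2 to the remainder.
  leading term y: no divisor's leading term divides it; move 3y to the remainder.
  leading term 1: no divisor's leading term divides it; move 59 to the remainder.
  remainder 8/3x - 4/3y^2 + 3y + 59 ≠ 0; add h_4 = 8/3x - 4/3y^2 + 3y + 59 to the basis.

S(f_1,f_3): lcm = x^2y. S = 8/3x^2 + 8/3xy^2 + 6xy + 39x - 9y^2 - 97y.
  leading term x^2: subtract (-8/3)·f_3 from 8/3x^2 + 8/3xy^2 + 6xy + 39x - 9y^2 - 97y → 8/3xy^2 + 50/3xy + 47x - 9y^2 - 121y - 776/3
  leading term xy^2: subtract (-8/9y)·f_1 from 8/3xy^2 + 50/3xy + 47x - 9y^2 - 121y - 776/3 → 86/9xy + 47x + 32/9y^3 - 17y^2 - 225y - 776/3
  leading term xy: subtract (-86/27)·f_1 from 86/9xy + 47x + 32/9y^3 - 17y^2 - 225y - 776/3 → 581/27x + 32/9y^3 - 115/27y^2 - 761/3y - 1894/3
  leading term x: subtract (581/72)·h_4 from 581/27x + 32/9y^3 - 115/27y^2 - 761/3y - 1894/3 → 32/9y^3 + 13/2y^2 - 2223/8y - 79735/72
  leading term y^3: no divisor's leading term divides it; move 32/9y^3 to the remainder.
  leading term y^2: no divisor's leading term divides it; move 13/2y^2 to the remainder.
  leading term y: no divisor's leading term divides it; move -2223/8y to the remainder.
  leading term 1: no divisor's leading term divides it; move -79735/72 to the remainder.
  remainder 32/9y^3 + 13/2y^2 - 2223/8y - 79735/72 ≠ 0; add h_5 = 32/9y^3 + 13/2y^2 - 2223/8y - 79735/72 to the basis.

S(f_2,f_3): lcm = x^2y. S = 4xy^2 + 3xy - 20x - 9y^2 - 97y.
  leading term xy^2: subtract (-4/3y)·f_1 from 4xy^2 + 3xy - 20x - 9y^2 - 97y → -23/3xy - 20x + 16/3y^3 - 21y^2 - 253y
  leading term xy: subtract (23/9)·f_1 from -23/3xy - 20x + 16/3y^3 - 21y^2 - 253y → 4/9x + 16/3y^3 - 281/9y^2 - 230y + 299
  leading term x: subtract (1/6)·h_4 from 4/9x + 16/3y^3 - 281/9y^2 - 230y + 299 → 16/3y^3 - 31y^2 - 461/2y + 1735/6
  leading term y^3: subtract (3/2)·h_5 from 16/3y^3 - 31y^2 - 461/2y + 1735/6 → -163/4y^2 + 2981/16y + 31205/16
  leading term y^2: no divisor's leading term divides it; move -163/4y^2 to the remainder.
  leading term y: no divisor's leading term divides it; move 2981/16y to the remainder.
  leading term 1: no divisor's leading term divides it; move 31205/16 to the remainder.
  remainder -163/4y^2 + 2981/16y + 31205/16 ≠ 0; add h_6 = -163/4y^2 + 2981/16y + 31205/16 to the basis.

S(f_1,h_4): lcm = xy. S = 8/3x + 1/2y^3 - 59/24y^2 - 153/8y + 39.
  leading term x: subtract (1)·h_4 from 8/3x + 1/2y^3 - 59/24y^2 - 153/8y + 39 → 1/2y^3 - 9/8y^2 - 177/8y - 20
  leading term y^3: subtract (9/64)·h_5 from 1/2y^3 - 9/8y^2 - 177/8y - 20 → -261/128y^2 + 8679/512y + 69495/512
  leading term y^2: subtract (261/5216)·h_6 from -261/128y^2 + 8679/512y + 69495/512 → 159159/20864y + 795795/20864
  leading term y: no divisor's leading term divides it; move 159159/20864y to the remainder.
  leading term 1: no divisor's leading term divides it; move 795795/20864 to the remainder.
  remainder 159159/20864y + 795795/20864 ≠ 0; add h_7 = 159159/20864y + 795795/20864 to the basis.

The other S-polynomials (S(f_2,h_4), S(f_3,h_4), S(f_1,h_5), S(f_2,h_5), S(f_3,h_5), S(h_4,h_5), S(f_1,h_6), S(f_2,h_6), S(f_3,h_6), S(h_4,h_6), S(h_5,h_6), S(f_1,h_7), S(f_2,h_7), S(f_3,h_7), S(h_4,h_7), S(h_5,h_7), S(h_6,h_7)) all reduce to 0 modulo the current basis, so we have a Gröbner basis.
Inter-reduce: drop elements whose leading term is divisible by another's, tail-reduce, and make monic.
Reduced Gröbner basis: {x + 4, y + 5}.

From the last basis element, y + 5 = 0, so y takes values in {-5}. Each choice, substituted upward through the basis, yields the corresponding point(s) of the solution set.
  y = -5: the earlier basis element becomes x + 4 = 0, giving x = -4 — point (-4, -5).
Substituting each solution back into the original system confirms all equations vanish.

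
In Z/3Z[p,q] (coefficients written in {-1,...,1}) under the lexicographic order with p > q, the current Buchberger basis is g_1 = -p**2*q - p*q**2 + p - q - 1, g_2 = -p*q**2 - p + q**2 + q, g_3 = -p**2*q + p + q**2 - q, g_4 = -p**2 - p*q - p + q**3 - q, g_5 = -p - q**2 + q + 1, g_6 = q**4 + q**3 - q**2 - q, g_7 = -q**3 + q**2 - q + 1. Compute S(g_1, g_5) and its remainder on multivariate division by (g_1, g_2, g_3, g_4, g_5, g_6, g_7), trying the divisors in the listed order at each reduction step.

S(g_1, g_5) = -p*q**3 - p*q**2 + p*q - p + q + 1; remainder on division = -q + 1.

lcm(LM(g_1), LM(g_5)) = p**2*q.
S = (lcm/LT(g_1))·g_1 − (lcm/LT(g_5))·g_5 = -p*q**3 - p*q**2 + p*q - p + q + 1.
Reduce S modulo (g_1, g_2, g_3, g_4, g_5, g_6, g_7) in that order:
  leading term p*q**3: subtract (q)·g_2 from -p*q**3 - p*q**2 + p*q - p + q + 1 → -p*q**2 - p*q - p - q**3 - q**2 + q + 1
  leading term p*q**2: subtract (1)·g_2 from -p*q**2 - p*q - p - q**3 - q**2 + q + 1 → -p*q - q**3 + q**2 + 1
  leading term p*q: subtract (q)·g_5 from -p*q - q**3 + q**2 + 1 → -q + 1
  leading term q: no divisor's leading term divides it; move -q to the remainder.
  leading term 1: no divisor's leading term divides it; move 1 to the remainder.
The remainder -q + 1 is nonzero, so it would be added as the next basis element.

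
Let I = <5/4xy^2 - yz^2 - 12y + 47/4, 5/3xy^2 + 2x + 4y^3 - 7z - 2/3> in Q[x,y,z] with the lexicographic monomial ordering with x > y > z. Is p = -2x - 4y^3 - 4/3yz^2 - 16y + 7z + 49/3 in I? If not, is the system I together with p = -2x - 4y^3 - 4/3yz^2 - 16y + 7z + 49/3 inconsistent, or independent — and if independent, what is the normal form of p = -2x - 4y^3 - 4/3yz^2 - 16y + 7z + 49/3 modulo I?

-2x - 4y^3 - 4/3yz^2 - 16y + 7z + 49/3 lies in I (it reduces to 0).

First compute the reduced Gröbner basis of I by Buchberger's algorithm.
f_1 = 5/4xy^2 - yz^2 - 12y + 47/4, LT = xy^2.
f_2 = 5/3xy^2 + 2x + 4y^3 - 7z - 2/3, LT = xy^2.

S(f_1,f_2): lcm = xy^2. S = -6/5x - 12/5y^3 - 4/5yz^2 - 48/5y + 21/5z + 49/5.
  leading term x: no divisor's leading term divides it; move -6/5x to the remainder.
  leading term y^3: no divisor's leading term divides it; move -12/5y^3 to the remainder.
  leading term yz^2: no divisor's leading term divides it; move -4/5yz^2 to the remainder.
  leading term y: no divisor's leading term divides it; move -48/5y to the remainder.
  leading term z: no divisor's leading term divides it; move 21/5z to the remainder.
  leading term 1: no divisor's leading term divides it; move 49/5 to the remainder.
  remainder -6/5x - 12/5y^3 - 4/5yz^2 - 48/5y + 21/5z + 49/5 ≠ 0; add h_3 = -6/5x - 12/5y^3 - 4/5yz^2 - 48/5y + 21/5z + 49/5 to the basis.

S(f_1,h_3): lcm = xy^2. S = -2y^5 - 2/3y^3z^2 - 8y^3 + 7/2y^2z + 49/6y^2 - 4/5yz^2 - 48/5y + 47/5.
  leading term y^5: no divisor's leading term divides it; move -2y^5 to the remainder.
  leading term y^3z^2: no divisor's leading term divides it; move -2/3y^3z^2 to the remainder.
  leading term y^3: no divisor's leading term divides it; move -8y^3 to the remainder.
  leading term y^2z: no divisor's leading term divides it; move 7/2y^2z to the remainder.
  leading term y^2: no divisor's leading term divides it; move 49/6y^2 to the remainder.
  leading term yz^2: no divisor's leading term divides it; move -4/5yz^2 to the remainder.
  leading term y: no divisor's leading term divides it; move -48/5y to the remainder.
  leading term 1: no divisor's leading term divides it; move 47/5 to the remainder.
  remainder -2y^5 - 2/3y^3z^2 - 8y^3 + 7/2y^2z + 49/6y^2 - 4/5yz^2 - 48/5y + 47/5 ≠ 0; add h_4 = -2y^5 - 2/3y^3z^2 - 8y^3 + 7/2y^2z + 49/6y^2 - 4/5yz^2 - 48/5y + 47/5 to the basis.

The other S-polynomials (S(f_2,h_3), S(f_1,h_4), S(f_2,h_4), S(h_3,h_4)) all reduce to 0 modulo the current basis, so we have a Gröbner basis.
Inter-reduce: drop elements whose leading term is divisible by another's, tail-reduce, and make monic.
Reduced Gröbner basis: {x + 2y^3 + 2/3yz^2 + 8y - 7/2z - 49/6, y^5 + 1/3y^3z^2 + 4y^3 - 7/4y^2z - 49/12y^2 + 2/5yz^2 + 24/5y - 47/10}.
Label its elements g_1 = x + 2y^3 + 2/3yz^2 + 8y - 7/2z - 49/6, g_2 = y^5 + 1/3y^3z^2 + 4y^3 - 7/4y^2z - 49/12y^2 + 2/5yz^2 + 24/5y - 47/10.

Reduce p = -2x - 4y^3 - 4/3yz^2 - 16y + 7z + 49/3 modulo G:
  leading term x: subtract (-2)·g_1 from -2x - 4y^3 - 4/3yz^2 - 16y + 7z + 49/3 → 0
  normal form = 0.
Since the normal form is 0, p ∈ I.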